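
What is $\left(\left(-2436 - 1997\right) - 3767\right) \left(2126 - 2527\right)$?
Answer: $3288200$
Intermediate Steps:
$\left(\left(-2436 - 1997\right) - 3767\right) \left(2126 - 2527\right) = \left(-4433 - 3767\right) \left(-401\right) = \left(-8200\right) \left(-401\right) = 3288200$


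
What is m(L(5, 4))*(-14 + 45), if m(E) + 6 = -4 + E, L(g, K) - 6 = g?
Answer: 31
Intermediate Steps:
L(g, K) = 6 + g
m(E) = -10 + E (m(E) = -6 + (-4 + E) = -10 + E)
m(L(5, 4))*(-14 + 45) = (-10 + (6 + 5))*(-14 + 45) = (-10 + 11)*31 = 1*31 = 31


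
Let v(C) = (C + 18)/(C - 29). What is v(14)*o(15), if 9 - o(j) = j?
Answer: 64/5 ≈ 12.800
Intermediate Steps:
v(C) = (18 + C)/(-29 + C)
o(j) = 9 - j
v(14)*o(15) = ((18 + 14)/(-29 + 14))*(9 - 1*15) = (32/(-15))*(9 - 15) = -1/15*32*(-6) = -32/15*(-6) = 64/5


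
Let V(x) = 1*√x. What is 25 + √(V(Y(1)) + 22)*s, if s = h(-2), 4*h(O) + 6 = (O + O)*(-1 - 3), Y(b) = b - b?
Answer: 25 + 5*√22/2 ≈ 36.726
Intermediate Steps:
Y(b) = 0
h(O) = -3/2 - 2*O (h(O) = -3/2 + ((O + O)*(-1 - 3))/4 = -3/2 + ((2*O)*(-4))/4 = -3/2 + (-8*O)/4 = -3/2 - 2*O)
V(x) = √x
s = 5/2 (s = -3/2 - 2*(-2) = -3/2 + 4 = 5/2 ≈ 2.5000)
25 + √(V(Y(1)) + 22)*s = 25 + √(√0 + 22)*(5/2) = 25 + √(0 + 22)*(5/2) = 25 + √22*(5/2) = 25 + 5*√22/2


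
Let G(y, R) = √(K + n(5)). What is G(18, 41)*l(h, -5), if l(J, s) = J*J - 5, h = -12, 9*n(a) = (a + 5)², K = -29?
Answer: 139*I*√161/3 ≈ 587.9*I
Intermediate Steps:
n(a) = (5 + a)²/9 (n(a) = (a + 5)²/9 = (5 + a)²/9)
G(y, R) = I*√161/3 (G(y, R) = √(-29 + (5 + 5)²/9) = √(-29 + (⅑)*10²) = √(-29 + (⅑)*100) = √(-29 + 100/9) = √(-161/9) = I*√161/3)
l(J, s) = -5 + J² (l(J, s) = J² - 5 = -5 + J²)
G(18, 41)*l(h, -5) = (I*√161/3)*(-5 + (-12)²) = (I*√161/3)*(-5 + 144) = (I*√161/3)*139 = 139*I*√161/3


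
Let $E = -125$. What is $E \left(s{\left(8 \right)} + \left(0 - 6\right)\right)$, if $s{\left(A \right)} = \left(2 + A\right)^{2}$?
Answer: $-11750$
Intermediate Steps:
$E \left(s{\left(8 \right)} + \left(0 - 6\right)\right) = - 125 \left(\left(2 + 8\right)^{2} + \left(0 - 6\right)\right) = - 125 \left(10^{2} + \left(0 - 6\right)\right) = - 125 \left(100 - 6\right) = \left(-125\right) 94 = -11750$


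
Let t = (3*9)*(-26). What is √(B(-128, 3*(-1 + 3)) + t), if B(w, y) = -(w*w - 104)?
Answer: I*√16982 ≈ 130.31*I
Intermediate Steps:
B(w, y) = 104 - w² (B(w, y) = -(w² - 104) = -(-104 + w²) = 104 - w²)
t = -702 (t = 27*(-26) = -702)
√(B(-128, 3*(-1 + 3)) + t) = √((104 - 1*(-128)²) - 702) = √((104 - 1*16384) - 702) = √((104 - 16384) - 702) = √(-16280 - 702) = √(-16982) = I*√16982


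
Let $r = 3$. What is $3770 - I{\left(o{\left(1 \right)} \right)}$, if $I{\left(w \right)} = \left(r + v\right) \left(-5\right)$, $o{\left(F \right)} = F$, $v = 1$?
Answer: $3790$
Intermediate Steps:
$I{\left(w \right)} = -20$ ($I{\left(w \right)} = \left(3 + 1\right) \left(-5\right) = 4 \left(-5\right) = -20$)
$3770 - I{\left(o{\left(1 \right)} \right)} = 3770 - -20 = 3770 + 20 = 3790$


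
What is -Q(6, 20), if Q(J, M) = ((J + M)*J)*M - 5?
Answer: -3115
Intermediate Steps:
Q(J, M) = -5 + J*M*(J + M) (Q(J, M) = (J*(J + M))*M - 5 = J*M*(J + M) - 5 = -5 + J*M*(J + M))
-Q(6, 20) = -(-5 + 6*20² + 20*6²) = -(-5 + 6*400 + 20*36) = -(-5 + 2400 + 720) = -1*3115 = -3115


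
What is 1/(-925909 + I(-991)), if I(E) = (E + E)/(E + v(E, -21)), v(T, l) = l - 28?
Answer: -520/481471689 ≈ -1.0800e-6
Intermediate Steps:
v(T, l) = -28 + l
I(E) = 2*E/(-49 + E) (I(E) = (E + E)/(E + (-28 - 21)) = (2*E)/(E - 49) = (2*E)/(-49 + E) = 2*E/(-49 + E))
1/(-925909 + I(-991)) = 1/(-925909 + 2*(-991)/(-49 - 991)) = 1/(-925909 + 2*(-991)/(-1040)) = 1/(-925909 + 2*(-991)*(-1/1040)) = 1/(-925909 + 991/520) = 1/(-481471689/520) = -520/481471689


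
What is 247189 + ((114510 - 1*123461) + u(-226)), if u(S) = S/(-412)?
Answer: 49077141/206 ≈ 2.3824e+5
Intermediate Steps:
u(S) = -S/412 (u(S) = S*(-1/412) = -S/412)
247189 + ((114510 - 1*123461) + u(-226)) = 247189 + ((114510 - 1*123461) - 1/412*(-226)) = 247189 + ((114510 - 123461) + 113/206) = 247189 + (-8951 + 113/206) = 247189 - 1843793/206 = 49077141/206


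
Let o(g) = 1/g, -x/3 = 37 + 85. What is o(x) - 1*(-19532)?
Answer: 7148711/366 ≈ 19532.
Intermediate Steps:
x = -366 (x = -3*(37 + 85) = -3*122 = -366)
o(x) - 1*(-19532) = 1/(-366) - 1*(-19532) = -1/366 + 19532 = 7148711/366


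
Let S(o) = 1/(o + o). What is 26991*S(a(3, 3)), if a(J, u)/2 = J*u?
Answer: 2999/4 ≈ 749.75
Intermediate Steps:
a(J, u) = 2*J*u (a(J, u) = 2*(J*u) = 2*J*u)
S(o) = 1/(2*o)
26991*S(a(3, 3)) = 26991*(1/(2*((2*3*3)))) = 26991*((½)/18) = 26991*((½)*(1/18)) = 26991*(1/36) = 2999/4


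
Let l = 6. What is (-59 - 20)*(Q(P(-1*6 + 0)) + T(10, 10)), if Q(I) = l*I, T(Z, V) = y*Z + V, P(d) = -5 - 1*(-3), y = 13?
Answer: -10112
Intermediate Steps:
P(d) = -2 (P(d) = -5 + 3 = -2)
T(Z, V) = V + 13*Z (T(Z, V) = 13*Z + V = V + 13*Z)
Q(I) = 6*I
(-59 - 20)*(Q(P(-1*6 + 0)) + T(10, 10)) = (-59 - 20)*(6*(-2) + (10 + 13*10)) = -79*(-12 + (10 + 130)) = -79*(-12 + 140) = -79*128 = -10112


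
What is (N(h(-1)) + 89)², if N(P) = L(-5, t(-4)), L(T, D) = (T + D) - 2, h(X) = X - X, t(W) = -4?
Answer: 6084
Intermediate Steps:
h(X) = 0
L(T, D) = -2 + D + T (L(T, D) = (D + T) - 2 = -2 + D + T)
N(P) = -11 (N(P) = -2 - 4 - 5 = -11)
(N(h(-1)) + 89)² = (-11 + 89)² = 78² = 6084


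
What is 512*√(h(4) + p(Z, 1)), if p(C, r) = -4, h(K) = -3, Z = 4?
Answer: 512*I*√7 ≈ 1354.6*I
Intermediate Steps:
512*√(h(4) + p(Z, 1)) = 512*√(-3 - 4) = 512*√(-7) = 512*(I*√7) = 512*I*√7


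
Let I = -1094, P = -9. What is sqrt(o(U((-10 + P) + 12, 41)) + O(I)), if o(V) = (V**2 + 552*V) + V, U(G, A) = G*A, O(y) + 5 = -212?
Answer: I*sqrt(76559) ≈ 276.69*I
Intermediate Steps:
O(y) = -217 (O(y) = -5 - 212 = -217)
U(G, A) = A*G
o(V) = V**2 + 553*V
sqrt(o(U((-10 + P) + 12, 41)) + O(I)) = sqrt((41*((-10 - 9) + 12))*(553 + 41*((-10 - 9) + 12)) - 217) = sqrt((41*(-19 + 12))*(553 + 41*(-19 + 12)) - 217) = sqrt((41*(-7))*(553 + 41*(-7)) - 217) = sqrt(-287*(553 - 287) - 217) = sqrt(-287*266 - 217) = sqrt(-76342 - 217) = sqrt(-76559) = I*sqrt(76559)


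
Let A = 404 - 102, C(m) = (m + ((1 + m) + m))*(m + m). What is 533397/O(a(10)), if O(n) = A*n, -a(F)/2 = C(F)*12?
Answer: -177799/1497920 ≈ -0.11870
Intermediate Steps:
C(m) = 2*m*(1 + 3*m) (C(m) = (m + (1 + 2*m))*(2*m) = (1 + 3*m)*(2*m) = 2*m*(1 + 3*m))
a(F) = -48*F*(1 + 3*F) (a(F) = -2*2*F*(1 + 3*F)*12 = -48*F*(1 + 3*F))
A = 302
O(n) = 302*n
533397/O(a(10)) = 533397/((302*(-48*10*(1 + 3*10)))) = 533397/((302*(-48*10*(1 + 30)))) = 533397/((302*(-48*10*31))) = 533397/((302*(-14880))) = 533397/(-4493760) = 533397*(-1/4493760) = -177799/1497920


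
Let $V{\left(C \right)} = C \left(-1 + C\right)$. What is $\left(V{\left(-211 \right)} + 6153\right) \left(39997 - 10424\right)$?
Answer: $1504822105$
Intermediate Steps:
$\left(V{\left(-211 \right)} + 6153\right) \left(39997 - 10424\right) = \left(- 211 \left(-1 - 211\right) + 6153\right) \left(39997 - 10424\right) = \left(\left(-211\right) \left(-212\right) + 6153\right) 29573 = \left(44732 + 6153\right) 29573 = 50885 \cdot 29573 = 1504822105$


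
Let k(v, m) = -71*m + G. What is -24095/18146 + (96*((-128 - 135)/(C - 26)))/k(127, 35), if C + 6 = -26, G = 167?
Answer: -924394597/609905206 ≈ -1.5156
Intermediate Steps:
C = -32 (C = -6 - 26 = -32)
k(v, m) = 167 - 71*m (k(v, m) = -71*m + 167 = 167 - 71*m)
-24095/18146 + (96*((-128 - 135)/(C - 26)))/k(127, 35) = -24095/18146 + (96*((-128 - 135)/(-32 - 26)))/(167 - 71*35) = -24095*1/18146 + (96*(-263/(-58)))/(167 - 2485) = -24095/18146 + (96*(-263*(-1/58)))/(-2318) = -24095/18146 + (96*(263/58))*(-1/2318) = -24095/18146 + (12624/29)*(-1/2318) = -24095/18146 - 6312/33611 = -924394597/609905206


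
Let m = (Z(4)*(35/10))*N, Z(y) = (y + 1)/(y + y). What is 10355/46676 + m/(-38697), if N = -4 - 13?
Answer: 1609772795/7224884688 ≈ 0.22281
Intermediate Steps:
Z(y) = (1 + y)/(2*y) (Z(y) = (1 + y)/((2*y)) = (1 + y)*(1/(2*y)) = (1 + y)/(2*y))
N = -17
m = -595/16 (m = (((½)*(1 + 4)/4)*(35/10))*(-17) = (((½)*(¼)*5)*(35*(⅒)))*(-17) = ((5/8)*(7/2))*(-17) = (35/16)*(-17) = -595/16 ≈ -37.188)
10355/46676 + m/(-38697) = 10355/46676 - 595/16/(-38697) = 10355*(1/46676) - 595/16*(-1/38697) = 10355/46676 + 595/619152 = 1609772795/7224884688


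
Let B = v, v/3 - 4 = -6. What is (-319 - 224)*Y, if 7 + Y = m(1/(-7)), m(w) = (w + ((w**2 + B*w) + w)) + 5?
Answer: 37467/49 ≈ 764.63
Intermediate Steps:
v = -6 (v = 12 + 3*(-6) = 12 - 18 = -6)
B = -6
m(w) = 5 + w**2 - 4*w (m(w) = (w + ((w**2 - 6*w) + w)) + 5 = (w + (w**2 - 5*w)) + 5 = (w**2 - 4*w) + 5 = 5 + w**2 - 4*w)
Y = -69/49 (Y = -7 + (5 + (1/(-7))**2 - 4/(-7)) = -7 + (5 + (1*(-1/7))**2 - 4*(-1)/7) = -7 + (5 + (-1/7)**2 - 4*(-1/7)) = -7 + (5 + 1/49 + 4/7) = -7 + 274/49 = -69/49 ≈ -1.4082)
(-319 - 224)*Y = (-319 - 224)*(-69/49) = -543*(-69/49) = 37467/49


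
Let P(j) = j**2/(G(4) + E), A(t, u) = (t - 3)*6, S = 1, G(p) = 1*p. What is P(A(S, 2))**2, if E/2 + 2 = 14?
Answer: 1296/49 ≈ 26.449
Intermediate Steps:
G(p) = p
E = 24 (E = -4 + 2*14 = -4 + 28 = 24)
A(t, u) = -18 + 6*t (A(t, u) = (-3 + t)*6 = -18 + 6*t)
P(j) = j**2/28 (P(j) = j**2/(4 + 24) = j**2/28)
P(A(S, 2))**2 = ((-18 + 6*1)**2/28)**2 = ((-18 + 6)**2/28)**2 = ((1/28)*(-12)**2)**2 = ((1/28)*144)**2 = (36/7)**2 = 1296/49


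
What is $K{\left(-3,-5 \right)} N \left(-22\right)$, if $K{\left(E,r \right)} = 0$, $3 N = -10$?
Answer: $0$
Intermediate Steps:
$N = - \frac{10}{3}$ ($N = \frac{1}{3} \left(-10\right) = - \frac{10}{3} \approx -3.3333$)
$K{\left(-3,-5 \right)} N \left(-22\right) = 0 \left(- \frac{10}{3}\right) \left(-22\right) = 0 \left(-22\right) = 0$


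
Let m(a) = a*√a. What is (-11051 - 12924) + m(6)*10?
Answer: -23975 + 60*√6 ≈ -23828.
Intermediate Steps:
m(a) = a^(3/2)
(-11051 - 12924) + m(6)*10 = (-11051 - 12924) + 6^(3/2)*10 = -23975 + (6*√6)*10 = -23975 + 60*√6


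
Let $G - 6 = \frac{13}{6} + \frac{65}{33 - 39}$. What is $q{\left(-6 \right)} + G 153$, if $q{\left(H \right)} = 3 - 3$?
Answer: $-408$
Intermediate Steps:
$G = - \frac{8}{3}$ ($G = 6 + \left(\frac{13}{6} + \frac{65}{33 - 39}\right) = 6 + \left(13 \cdot \frac{1}{6} + \frac{65}{33 - 39}\right) = 6 + \left(\frac{13}{6} + \frac{65}{-6}\right) = 6 + \left(\frac{13}{6} + 65 \left(- \frac{1}{6}\right)\right) = 6 + \left(\frac{13}{6} - \frac{65}{6}\right) = 6 - \frac{26}{3} = - \frac{8}{3} \approx -2.6667$)
$q{\left(H \right)} = 0$
$q{\left(-6 \right)} + G 153 = 0 - 408 = -408$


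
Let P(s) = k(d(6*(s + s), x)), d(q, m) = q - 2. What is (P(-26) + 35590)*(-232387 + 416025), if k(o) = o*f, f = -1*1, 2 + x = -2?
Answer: 6593338752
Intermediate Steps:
x = -4 (x = -2 - 2 = -4)
d(q, m) = -2 + q
f = -1
k(o) = -o (k(o) = o*(-1) = -o)
P(s) = 2 - 12*s (P(s) = -(-2 + 6*(s + s)) = -(-2 + 6*(2*s)) = -(-2 + 12*s) = 2 - 12*s)
(P(-26) + 35590)*(-232387 + 416025) = ((2 - 12*(-26)) + 35590)*(-232387 + 416025) = ((2 + 312) + 35590)*183638 = (314 + 35590)*183638 = 35904*183638 = 6593338752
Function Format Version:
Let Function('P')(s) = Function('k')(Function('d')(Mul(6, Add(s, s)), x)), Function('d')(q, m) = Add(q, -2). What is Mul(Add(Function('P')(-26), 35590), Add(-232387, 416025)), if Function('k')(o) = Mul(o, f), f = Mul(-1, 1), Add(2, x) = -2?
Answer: 6593338752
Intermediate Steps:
x = -4 (x = Add(-2, -2) = -4)
Function('d')(q, m) = Add(-2, q)
f = -1
Function('k')(o) = Mul(-1, o) (Function('k')(o) = Mul(o, -1) = Mul(-1, o))
Function('P')(s) = Add(2, Mul(-12, s)) (Function('P')(s) = Mul(-1, Add(-2, Mul(6, Add(s, s)))) = Mul(-1, Add(-2, Mul(6, Mul(2, s)))) = Mul(-1, Add(-2, Mul(12, s))) = Add(2, Mul(-12, s)))
Mul(Add(Function('P')(-26), 35590), Add(-232387, 416025)) = Mul(Add(Add(2, Mul(-12, -26)), 35590), Add(-232387, 416025)) = Mul(Add(Add(2, 312), 35590), 183638) = Mul(Add(314, 35590), 183638) = Mul(35904, 183638) = 6593338752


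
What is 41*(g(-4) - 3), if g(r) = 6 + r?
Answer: -41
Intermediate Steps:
41*(g(-4) - 3) = 41*((6 - 4) - 3) = 41*(2 - 3) = 41*(-1) = -41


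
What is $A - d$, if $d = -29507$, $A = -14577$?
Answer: $14930$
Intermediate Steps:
$A - d = -14577 - -29507 = -14577 + 29507 = 14930$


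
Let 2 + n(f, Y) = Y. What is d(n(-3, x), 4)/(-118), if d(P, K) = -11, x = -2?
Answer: 11/118 ≈ 0.093220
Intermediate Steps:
n(f, Y) = -2 + Y
d(n(-3, x), 4)/(-118) = -11/(-118) = -11*(-1/118) = 11/118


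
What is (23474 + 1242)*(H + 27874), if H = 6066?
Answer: 838861040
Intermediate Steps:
(23474 + 1242)*(H + 27874) = (23474 + 1242)*(6066 + 27874) = 24716*33940 = 838861040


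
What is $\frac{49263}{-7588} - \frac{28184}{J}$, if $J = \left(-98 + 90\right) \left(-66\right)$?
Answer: $- \frac{14991941}{250404} \approx -59.871$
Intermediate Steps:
$J = 528$ ($J = \left(-8\right) \left(-66\right) = 528$)
$\frac{49263}{-7588} - \frac{28184}{J} = \frac{49263}{-7588} - \frac{28184}{528} = 49263 \left(- \frac{1}{7588}\right) - \frac{3523}{66} = - \frac{49263}{7588} - \frac{3523}{66} = - \frac{14991941}{250404}$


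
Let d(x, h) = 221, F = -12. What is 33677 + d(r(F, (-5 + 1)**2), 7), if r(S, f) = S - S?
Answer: 33898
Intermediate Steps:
r(S, f) = 0
33677 + d(r(F, (-5 + 1)**2), 7) = 33677 + 221 = 33898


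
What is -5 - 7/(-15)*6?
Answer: -11/5 ≈ -2.2000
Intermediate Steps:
-5 - 7/(-15)*6 = -5 - 7*(-1/15)*6 = -5 + (7/15)*6 = -5 + 14/5 = -11/5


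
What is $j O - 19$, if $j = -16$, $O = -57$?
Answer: $893$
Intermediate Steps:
$j O - 19 = \left(-16\right) \left(-57\right) - 19 = 912 - 19 = 893$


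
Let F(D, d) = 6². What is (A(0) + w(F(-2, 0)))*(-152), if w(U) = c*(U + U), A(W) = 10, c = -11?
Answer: 118864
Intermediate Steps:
F(D, d) = 36
w(U) = -22*U (w(U) = -11*(U + U) = -22*U)
(A(0) + w(F(-2, 0)))*(-152) = (10 - 22*36)*(-152) = (10 - 792)*(-152) = -782*(-152) = 118864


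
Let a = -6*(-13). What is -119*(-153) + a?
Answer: 18285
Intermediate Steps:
a = 78
-119*(-153) + a = -119*(-153) + 78 = 18207 + 78 = 18285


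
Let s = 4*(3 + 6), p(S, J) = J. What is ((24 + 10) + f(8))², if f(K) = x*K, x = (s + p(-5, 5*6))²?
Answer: 1216753924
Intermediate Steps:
s = 36 (s = 4*9 = 36)
x = 4356 (x = (36 + 5*6)² = (36 + 30)² = 66² = 4356)
f(K) = 4356*K
((24 + 10) + f(8))² = ((24 + 10) + 4356*8)² = (34 + 34848)² = 34882² = 1216753924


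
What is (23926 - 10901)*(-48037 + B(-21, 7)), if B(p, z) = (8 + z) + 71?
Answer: -624561775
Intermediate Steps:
B(p, z) = 79 + z
(23926 - 10901)*(-48037 + B(-21, 7)) = (23926 - 10901)*(-48037 + (79 + 7)) = 13025*(-48037 + 86) = 13025*(-47951) = -624561775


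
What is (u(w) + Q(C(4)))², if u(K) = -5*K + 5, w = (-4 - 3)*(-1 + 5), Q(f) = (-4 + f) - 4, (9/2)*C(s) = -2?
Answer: 1510441/81 ≈ 18647.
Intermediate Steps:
C(s) = -4/9 (C(s) = (2/9)*(-2) = -4/9)
Q(f) = -8 + f
w = -28 (w = -7*4 = -28)
u(K) = 5 - 5*K
(u(w) + Q(C(4)))² = ((5 - 5*(-28)) + (-8 - 4/9))² = ((5 + 140) - 76/9)² = (145 - 76/9)² = (1229/9)² = 1510441/81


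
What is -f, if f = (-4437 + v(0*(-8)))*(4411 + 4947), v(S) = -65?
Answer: 42129716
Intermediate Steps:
f = -42129716 (f = (-4437 - 65)*(4411 + 4947) = -4502*9358 = -42129716)
-f = -1*(-42129716) = 42129716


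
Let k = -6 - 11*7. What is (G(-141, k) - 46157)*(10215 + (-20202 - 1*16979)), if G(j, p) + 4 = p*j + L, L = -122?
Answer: 932484280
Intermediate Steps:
k = -83 (k = -6 - 1*77 = -6 - 77 = -83)
G(j, p) = -126 + j*p (G(j, p) = -4 + (p*j - 122) = -4 + (j*p - 122) = -4 + (-122 + j*p) = -126 + j*p)
(G(-141, k) - 46157)*(10215 + (-20202 - 1*16979)) = ((-126 - 141*(-83)) - 46157)*(10215 + (-20202 - 1*16979)) = ((-126 + 11703) - 46157)*(10215 + (-20202 - 16979)) = (11577 - 46157)*(10215 - 37181) = -34580*(-26966) = 932484280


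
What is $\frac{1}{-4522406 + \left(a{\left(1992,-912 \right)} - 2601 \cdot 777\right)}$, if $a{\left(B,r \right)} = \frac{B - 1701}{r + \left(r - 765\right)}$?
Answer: $- \frac{863}{5646939626} \approx -1.5283 \cdot 10^{-7}$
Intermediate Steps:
$a{\left(B,r \right)} = \frac{-1701 + B}{-765 + 2 r}$ ($a{\left(B,r \right)} = \frac{-1701 + B}{r + \left(r - 765\right)} = \frac{-1701 + B}{r + \left(-765 + r\right)} = \frac{-1701 + B}{-765 + 2 r}$)
$\frac{1}{-4522406 + \left(a{\left(1992,-912 \right)} - 2601 \cdot 777\right)} = \frac{1}{-4522406 - \left(2020977 - \frac{-1701 + 1992}{-765 + 2 \left(-912\right)}\right)} = \frac{1}{-4522406 - \left(2020977 - \frac{1}{-765 - 1824} \cdot 291\right)} = \frac{1}{-4522406 - \left(2020977 - \frac{1}{-2589} \cdot 291\right)} = \frac{1}{-4522406 - \frac{1744103248}{863}} = \frac{1}{- \frac{5646939626}{863}} = - \frac{863}{5646939626}$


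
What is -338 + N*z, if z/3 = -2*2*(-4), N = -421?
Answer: -20546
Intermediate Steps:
z = 48 (z = 3*(-2*2*(-4)) = 3*(-4*(-4)) = 3*16 = 48)
-338 + N*z = -338 - 421*48 = -338 - 20208 = -20546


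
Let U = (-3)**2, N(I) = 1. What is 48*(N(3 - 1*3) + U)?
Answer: 480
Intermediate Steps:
U = 9
48*(N(3 - 1*3) + U) = 48*(1 + 9) = 48*10 = 480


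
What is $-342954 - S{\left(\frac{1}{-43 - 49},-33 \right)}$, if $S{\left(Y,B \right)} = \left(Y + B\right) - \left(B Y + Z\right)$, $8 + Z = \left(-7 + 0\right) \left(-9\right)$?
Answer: $- \frac{15771819}{46} \approx -3.4287 \cdot 10^{5}$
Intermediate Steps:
$Z = 55$ ($Z = -8 + \left(-7 + 0\right) \left(-9\right) = -8 - -63 = -8 + 63 = 55$)
$S{\left(Y,B \right)} = -55 + B + Y - B Y$ ($S{\left(Y,B \right)} = \left(Y + B\right) - \left(B Y + 55\right) = \left(B + Y\right) - \left(55 + B Y\right) = -55 + B + Y - B Y$)
$-342954 - S{\left(\frac{1}{-43 - 49},-33 \right)} = -342954 - \left(-55 - 33 + \frac{1}{-43 - 49} - - \frac{33}{-43 - 49}\right) = -342954 - \left(-55 - 33 + \frac{1}{-92} - - \frac{33}{-92}\right) = -342954 - \left(-55 - 33 - \frac{1}{92} - \left(-33\right) \left(- \frac{1}{92}\right)\right) = -342954 - \left(-55 - 33 - \frac{1}{92} - \frac{33}{92}\right) = -342954 - - \frac{4065}{46} = -342954 + \frac{4065}{46} = - \frac{15771819}{46}$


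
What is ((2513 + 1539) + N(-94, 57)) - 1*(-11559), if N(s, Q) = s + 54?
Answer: 15571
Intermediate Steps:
N(s, Q) = 54 + s
((2513 + 1539) + N(-94, 57)) - 1*(-11559) = ((2513 + 1539) + (54 - 94)) - 1*(-11559) = (4052 - 40) + 11559 = 4012 + 11559 = 15571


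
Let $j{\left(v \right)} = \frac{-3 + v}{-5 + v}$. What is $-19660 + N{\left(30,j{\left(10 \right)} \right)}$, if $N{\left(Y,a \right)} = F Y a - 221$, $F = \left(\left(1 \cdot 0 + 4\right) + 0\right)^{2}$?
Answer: $-19209$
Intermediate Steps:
$F = 16$ ($F = \left(\left(0 + 4\right) + 0\right)^{2} = \left(4 + 0\right)^{2} = 4^{2} = 16$)
$j{\left(v \right)} = \frac{-3 + v}{-5 + v}$
$N{\left(Y,a \right)} = -221 + 16 Y a$ ($N{\left(Y,a \right)} = 16 Y a - 221 = -221 + 16 Y a$)
$-19660 + N{\left(30,j{\left(10 \right)} \right)} = -19660 - \left(221 - 480 \frac{-3 + 10}{-5 + 10}\right) = -19660 - \left(221 - 480 \cdot \frac{1}{5} \cdot 7\right) = -19660 - \left(221 - 672\right) = -19660 + \left(-221 + 672\right) = -19660 + 451 = -19209$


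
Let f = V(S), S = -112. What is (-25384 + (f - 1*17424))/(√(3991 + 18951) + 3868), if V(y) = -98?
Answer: -27660068/2489747 + 7151*√22942/2489747 ≈ -10.675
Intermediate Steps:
f = -98
(-25384 + (f - 1*17424))/(√(3991 + 18951) + 3868) = (-25384 + (-98 - 1*17424))/(√(3991 + 18951) + 3868) = (-25384 + (-98 - 17424))/(√22942 + 3868) = (-25384 - 17522)/(3868 + √22942) = -42906/(3868 + √22942)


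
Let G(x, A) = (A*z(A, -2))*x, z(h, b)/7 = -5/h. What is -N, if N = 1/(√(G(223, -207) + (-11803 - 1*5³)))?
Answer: I*√19733/19733 ≈ 0.0071187*I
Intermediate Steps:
z(h, b) = -35/h (z(h, b) = 7*(-5/h) = -35/h)
G(x, A) = -35*x (G(x, A) = (A*(-35/A))*x = -35*x)
N = -I*√19733/19733 (N = 1/(√(-35*223 + (-11803 - 1*5³))) = 1/(√(-7805 + (-11803 - 1*125))) = 1/(√(-7805 + (-11803 - 125))) = 1/(√(-7805 - 11928)) = 1/(√(-19733)) = 1/(I*√19733) = -I*√19733/19733 ≈ -0.0071187*I)
-N = -(-1)*I*√19733/19733 = I*√19733/19733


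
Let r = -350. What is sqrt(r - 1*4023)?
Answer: I*sqrt(4373) ≈ 66.129*I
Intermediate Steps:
sqrt(r - 1*4023) = sqrt(-350 - 1*4023) = sqrt(-350 - 4023) = sqrt(-4373) = I*sqrt(4373)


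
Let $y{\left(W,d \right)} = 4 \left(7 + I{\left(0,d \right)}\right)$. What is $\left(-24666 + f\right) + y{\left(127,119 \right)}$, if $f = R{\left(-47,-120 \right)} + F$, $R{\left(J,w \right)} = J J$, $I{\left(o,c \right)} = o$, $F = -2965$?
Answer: $-25394$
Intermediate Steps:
$y{\left(W,d \right)} = 28$ ($y{\left(W,d \right)} = 4 \left(7 + 0\right) = 4 \cdot 7 = 28$)
$R{\left(J,w \right)} = J^{2}$
$f = -756$ ($f = \left(-47\right)^{2} - 2965 = 2209 - 2965 = -756$)
$\left(-24666 + f\right) + y{\left(127,119 \right)} = \left(-24666 - 756\right) + 28 = -25422 + 28 = -25394$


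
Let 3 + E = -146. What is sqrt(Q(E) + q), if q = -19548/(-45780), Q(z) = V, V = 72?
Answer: 3*sqrt(117124315)/3815 ≈ 8.5104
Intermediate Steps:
E = -149 (E = -3 - 146 = -149)
Q(z) = 72
q = 1629/3815 (q = -19548*(-1/45780) = 1629/3815 ≈ 0.42700)
sqrt(Q(E) + q) = sqrt(72 + 1629/3815) = sqrt(276309/3815) = 3*sqrt(117124315)/3815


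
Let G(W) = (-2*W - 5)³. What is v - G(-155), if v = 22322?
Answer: -28350303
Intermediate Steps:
G(W) = (-5 - 2*W)³
v - G(-155) = 22322 - (-1)*(5 + 2*(-155))³ = 22322 - (-1)*(5 - 310)³ = 22322 - (-1)*(-305)³ = 22322 - (-1)*(-28372625) = 22322 - 1*28372625 = 22322 - 28372625 = -28350303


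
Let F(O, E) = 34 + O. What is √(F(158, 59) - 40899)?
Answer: 3*I*√4523 ≈ 201.76*I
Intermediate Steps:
√(F(158, 59) - 40899) = √((34 + 158) - 40899) = √(192 - 40899) = √(-40707) = 3*I*√4523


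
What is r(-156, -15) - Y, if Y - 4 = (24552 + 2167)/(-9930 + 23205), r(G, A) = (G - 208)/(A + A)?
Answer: 81251/13275 ≈ 6.1206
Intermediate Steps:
r(G, A) = (-208 + G)/(2*A) (r(G, A) = (-208 + G)/((2*A)) = (-208 + G)*(1/(2*A)) = (-208 + G)/(2*A))
Y = 79819/13275 (Y = 4 + (24552 + 2167)/(-9930 + 23205) = 4 + 26719/13275 = 79819/13275 ≈ 6.0127)
r(-156, -15) - Y = (1/2)*(-208 - 156)/(-15) - 1*79819/13275 = (1/2)*(-1/15)*(-364) - 79819/13275 = 182/15 - 79819/13275 = 81251/13275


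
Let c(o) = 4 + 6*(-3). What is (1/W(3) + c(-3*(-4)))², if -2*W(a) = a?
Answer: 1936/9 ≈ 215.11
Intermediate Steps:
W(a) = -a/2
c(o) = -14 (c(o) = 4 - 18 = -14)
(1/W(3) + c(-3*(-4)))² = (1/(-½*3) - 14)² = (1/(-3/2) - 14)² = (-⅔ - 14)² = (-44/3)² = 1936/9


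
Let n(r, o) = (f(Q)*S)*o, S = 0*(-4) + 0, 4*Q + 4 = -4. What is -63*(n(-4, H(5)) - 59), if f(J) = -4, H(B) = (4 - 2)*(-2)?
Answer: 3717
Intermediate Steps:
H(B) = -4 (H(B) = 2*(-2) = -4)
Q = -2 (Q = -1 + (¼)*(-4) = -1 - 1 = -2)
S = 0 (S = 0 + 0 = 0)
n(r, o) = 0 (n(r, o) = (-4*0)*o = 0*o = 0)
-63*(n(-4, H(5)) - 59) = -63*(0 - 59) = -63*(-59) = 3717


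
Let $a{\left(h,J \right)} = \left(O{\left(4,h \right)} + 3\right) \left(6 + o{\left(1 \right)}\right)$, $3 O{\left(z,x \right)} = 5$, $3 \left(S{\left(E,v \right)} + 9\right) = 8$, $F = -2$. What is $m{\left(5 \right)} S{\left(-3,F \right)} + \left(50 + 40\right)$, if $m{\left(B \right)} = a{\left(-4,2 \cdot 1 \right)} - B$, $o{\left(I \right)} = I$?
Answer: $- \frac{767}{9} \approx -85.222$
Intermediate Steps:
$S{\left(E,v \right)} = - \frac{19}{3}$ ($S{\left(E,v \right)} = -9 + \frac{1}{3} \cdot 8 = -9 + \frac{8}{3} = - \frac{19}{3}$)
$O{\left(z,x \right)} = \frac{5}{3}$ ($O{\left(z,x \right)} = \frac{1}{3} \cdot 5 = \frac{5}{3}$)
$a{\left(h,J \right)} = \frac{98}{3}$ ($a{\left(h,J \right)} = \left(\frac{5}{3} + 3\right) \left(6 + 1\right) = \frac{14}{3} \cdot 7 = \frac{98}{3}$)
$m{\left(B \right)} = \frac{98}{3} - B$
$m{\left(5 \right)} S{\left(-3,F \right)} + \left(50 + 40\right) = \left(\frac{98}{3} - 5\right) \left(- \frac{19}{3}\right) + \left(50 + 40\right) = \left(\frac{98}{3} - 5\right) \left(- \frac{19}{3}\right) + 90 = \frac{83}{3} \left(- \frac{19}{3}\right) + 90 = - \frac{1577}{9} + 90 = - \frac{767}{9}$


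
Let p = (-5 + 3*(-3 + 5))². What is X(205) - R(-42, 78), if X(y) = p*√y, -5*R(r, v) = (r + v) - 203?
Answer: -167/5 + √205 ≈ -19.082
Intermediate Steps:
R(r, v) = 203/5 - r/5 - v/5 (R(r, v) = -((r + v) - 203)/5 = -(-203 + r + v)/5 = 203/5 - r/5 - v/5)
p = 1 (p = (-5 + 3*2)² = (-5 + 6)² = 1² = 1)
X(y) = √y (X(y) = 1*√y = √y)
X(205) - R(-42, 78) = √205 - (203/5 - ⅕*(-42) - ⅕*78) = √205 - (203/5 + 42/5 - 78/5) = √205 - 1*167/5 = √205 - 167/5 = -167/5 + √205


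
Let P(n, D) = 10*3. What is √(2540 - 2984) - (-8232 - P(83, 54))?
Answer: 8262 + 2*I*√111 ≈ 8262.0 + 21.071*I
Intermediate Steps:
P(n, D) = 30
√(2540 - 2984) - (-8232 - P(83, 54)) = √(2540 - 2984) - (-8232 - 1*30) = √(-444) - (-8232 - 30) = 2*I*√111 - 1*(-8262) = 2*I*√111 + 8262 = 8262 + 2*I*√111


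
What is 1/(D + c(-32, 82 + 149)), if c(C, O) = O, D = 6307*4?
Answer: 1/25459 ≈ 3.9279e-5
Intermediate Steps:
D = 25228
1/(D + c(-32, 82 + 149)) = 1/(25228 + (82 + 149)) = 1/(25228 + 231) = 1/25459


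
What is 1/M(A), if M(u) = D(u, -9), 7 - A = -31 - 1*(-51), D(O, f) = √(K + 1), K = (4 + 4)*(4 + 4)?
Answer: √65/65 ≈ 0.12403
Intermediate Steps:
K = 64 (K = 8*8 = 64)
D(O, f) = √65 (D(O, f) = √(64 + 1) = √65)
A = -13 (A = 7 - (-31 - 1*(-51)) = 7 - (-31 + 51) = 7 - 1*20 = 7 - 20 = -13)
M(u) = √65
1/M(A) = 1/(√65) = √65/65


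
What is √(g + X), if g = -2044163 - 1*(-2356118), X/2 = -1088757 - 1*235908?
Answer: 5*I*√93495 ≈ 1528.8*I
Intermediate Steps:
X = -2649330 (X = 2*(-1088757 - 1*235908) = 2*(-1088757 - 235908) = 2*(-1324665) = -2649330)
g = 311955 (g = -2044163 + 2356118 = 311955)
√(g + X) = √(311955 - 2649330) = √(-2337375) = 5*I*√93495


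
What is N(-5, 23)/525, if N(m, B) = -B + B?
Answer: 0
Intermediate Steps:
N(m, B) = 0
N(-5, 23)/525 = 0/525 = 0*(1/525) = 0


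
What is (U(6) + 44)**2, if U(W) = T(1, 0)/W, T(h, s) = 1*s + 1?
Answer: 70225/36 ≈ 1950.7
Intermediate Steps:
T(h, s) = 1 + s (T(h, s) = s + 1 = 1 + s)
U(W) = 1/W (U(W) = (1 + 0)/W = 1/W)
(U(6) + 44)**2 = (1/6 + 44)**2 = (265/6)**2 = 70225/36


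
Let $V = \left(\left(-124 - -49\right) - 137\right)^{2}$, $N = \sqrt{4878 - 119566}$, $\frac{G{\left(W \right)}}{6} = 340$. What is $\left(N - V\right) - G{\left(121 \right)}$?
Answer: $-46984 + 128 i \sqrt{7} \approx -46984.0 + 338.66 i$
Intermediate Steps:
$G{\left(W \right)} = 2040$ ($G{\left(W \right)} = 6 \cdot 340 = 2040$)
$N = 128 i \sqrt{7}$ ($N = \sqrt{-114688} = 128 i \sqrt{7} \approx 338.66 i$)
$V = 44944$ ($V = \left(\left(-124 + 49\right) - 137\right)^{2} = \left(-75 - 137\right)^{2} = \left(-212\right)^{2} = 44944$)
$\left(N - V\right) - G{\left(121 \right)} = \left(128 i \sqrt{7} - 44944\right) - 2040 = \left(-44944 + 128 i \sqrt{7}\right) - 2040 = -46984 + 128 i \sqrt{7}$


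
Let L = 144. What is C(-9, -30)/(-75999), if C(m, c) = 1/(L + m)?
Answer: -1/10259865 ≈ -9.7467e-8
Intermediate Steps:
C(m, c) = 1/(144 + m)
C(-9, -30)/(-75999) = 1/((144 - 9)*(-75999)) = -1/75999/135 = (1/135)*(-1/75999) = -1/10259865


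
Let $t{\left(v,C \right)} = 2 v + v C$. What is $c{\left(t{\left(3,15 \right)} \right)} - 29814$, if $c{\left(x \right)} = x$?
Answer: $-29763$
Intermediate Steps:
$t{\left(v,C \right)} = 2 v + C v$
$c{\left(t{\left(3,15 \right)} \right)} - 29814 = 3 \left(2 + 15\right) - 29814 = 3 \cdot 17 - 29814 = 51 - 29814 = -29763$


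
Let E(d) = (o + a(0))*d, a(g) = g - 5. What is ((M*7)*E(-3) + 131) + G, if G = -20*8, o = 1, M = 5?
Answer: 391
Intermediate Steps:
a(g) = -5 + g
G = -160
E(d) = -4*d (E(d) = (1 + (-5 + 0))*d = (1 - 5)*d = -4*d)
((M*7)*E(-3) + 131) + G = ((5*7)*(-4*(-3)) + 131) - 160 = (35*12 + 131) - 160 = (420 + 131) - 160 = 551 - 160 = 391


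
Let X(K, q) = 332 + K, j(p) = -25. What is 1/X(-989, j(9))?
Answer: -1/657 ≈ -0.0015221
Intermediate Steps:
1/X(-989, j(9)) = 1/(332 - 989) = 1/(-657) = -1/657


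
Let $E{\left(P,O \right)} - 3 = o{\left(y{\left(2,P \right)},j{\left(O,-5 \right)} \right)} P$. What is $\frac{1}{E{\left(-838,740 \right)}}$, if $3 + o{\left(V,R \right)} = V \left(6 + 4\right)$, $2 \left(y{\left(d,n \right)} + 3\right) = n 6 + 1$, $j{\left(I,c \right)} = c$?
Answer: $\frac{1}{21090787} \approx 4.7414 \cdot 10^{-8}$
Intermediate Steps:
$y{\left(d,n \right)} = - \frac{5}{2} + 3 n$ ($y{\left(d,n \right)} = -3 + \frac{n 6 + 1}{2} = -3 + \frac{6 n + 1}{2} = -3 + \frac{1 + 6 n}{2} = -3 + \left(\frac{1}{2} + 3 n\right) = - \frac{5}{2} + 3 n$)
$o{\left(V,R \right)} = -3 + 10 V$ ($o{\left(V,R \right)} = -3 + V \left(6 + 4\right) = -3 + V 10 = -3 + 10 V$)
$E{\left(P,O \right)} = 3 + P \left(-28 + 30 P\right)$ ($E{\left(P,O \right)} = 3 + \left(-3 + 10 \left(- \frac{5}{2} + 3 P\right)\right) P = 3 + \left(-3 + \left(-25 + 30 P\right)\right) P = 3 + \left(-28 + 30 P\right) P = 3 + P \left(-28 + 30 P\right)$)
$\frac{1}{E{\left(-838,740 \right)}} = \frac{1}{3 + 2 \left(-838\right) \left(-14 + 15 \left(-838\right)\right)} = \frac{1}{3 + 2 \left(-838\right) \left(-14 - 12570\right)} = \frac{1}{3 + 2 \left(-838\right) \left(-12584\right)} = \frac{1}{3 + 21090784} = \frac{1}{21090787}$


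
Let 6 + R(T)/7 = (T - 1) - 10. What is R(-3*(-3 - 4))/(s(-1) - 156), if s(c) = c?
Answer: -28/157 ≈ -0.17834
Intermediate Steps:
R(T) = -119 + 7*T (R(T) = -42 + 7*((T - 1) - 10) = -42 + 7*((-1 + T) - 10) = -42 + 7*(-11 + T) = -42 + (-77 + 7*T) = -119 + 7*T)
R(-3*(-3 - 4))/(s(-1) - 156) = (-119 + 7*(-3*(-3 - 4)))/(-1 - 156) = (-119 + 7*(-3*(-7)))/(-157) = (-119 + 7*21)*(-1/157) = (-119 + 147)*(-1/157) = 28*(-1/157) = -28/157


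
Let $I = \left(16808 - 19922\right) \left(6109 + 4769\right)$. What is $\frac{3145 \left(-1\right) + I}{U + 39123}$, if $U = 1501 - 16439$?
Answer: $- \frac{33877237}{24185} \approx -1400.8$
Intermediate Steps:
$U = -14938$
$I = -33874092$ ($I = \left(-3114\right) 10878 = -33874092$)
$\frac{3145 \left(-1\right) + I}{U + 39123} = \frac{3145 \left(-1\right) - 33874092}{-14938 + 39123} = \frac{-3145 - 33874092}{24185} = \left(-33877237\right) \frac{1}{24185} = - \frac{33877237}{24185}$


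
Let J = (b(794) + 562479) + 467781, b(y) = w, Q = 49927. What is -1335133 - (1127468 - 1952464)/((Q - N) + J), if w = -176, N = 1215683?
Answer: -45285247343/33918 ≈ -1.3351e+6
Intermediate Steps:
b(y) = -176
J = 1030084 (J = (-176 + 562479) + 467781 = 562303 + 467781 = 1030084)
-1335133 - (1127468 - 1952464)/((Q - N) + J) = -1335133 - (1127468 - 1952464)/((49927 - 1*1215683) + 1030084) = -1335133 - (-824996)/((49927 - 1215683) + 1030084) = -1335133 - (-824996)/(-1165756 + 1030084) = -1335133 - (-824996)/(-135672) = -1335133 - (-824996)*(-1)/135672 = -1335133 - 1*206249/33918 = -1335133 - 206249/33918 = -45285247343/33918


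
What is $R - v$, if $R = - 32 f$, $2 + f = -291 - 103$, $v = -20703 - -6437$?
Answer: $26938$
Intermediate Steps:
$v = -14266$ ($v = -20703 + 6437 = -14266$)
$f = -396$ ($f = -2 - 394 = -396$)
$R = 12672$ ($R = \left(-32\right) \left(-396\right) = 12672$)
$R - v = 12672 - -14266 = 12672 + 14266 = 26938$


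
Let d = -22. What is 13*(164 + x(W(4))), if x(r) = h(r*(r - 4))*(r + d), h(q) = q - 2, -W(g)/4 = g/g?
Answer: -8008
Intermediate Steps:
W(g) = -4 (W(g) = -4*g/g = -4*1 = -4)
h(q) = -2 + q
x(r) = (-22 + r)*(-2 + r*(-4 + r)) (x(r) = (-2 + r*(r - 4))*(r - 22) = (-2 + r*(-4 + r))*(-22 + r) = (-22 + r)*(-2 + r*(-4 + r)))
13*(164 + x(W(4))) = 13*(164 + (-22 - 4)*(-2 - 4*(-4 - 4))) = 13*(164 - 26*(-2 - 4*(-8))) = 13*(164 - 26*(-2 + 32)) = 13*(164 - 26*30) = 13*(164 - 780) = 13*(-616) = -8008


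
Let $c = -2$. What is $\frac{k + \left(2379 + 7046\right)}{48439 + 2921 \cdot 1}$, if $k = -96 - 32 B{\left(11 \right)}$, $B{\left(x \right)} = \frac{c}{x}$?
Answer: $\frac{102683}{564960} \approx 0.18175$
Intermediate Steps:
$B{\left(x \right)} = - \frac{2}{x}$
$k = - \frac{992}{11}$ ($k = -96 - 32 \left(- \frac{2}{11}\right) = -96 - 32 \left(\left(-2\right) \frac{1}{11}\right) = -96 - - \frac{64}{11} = -96 + \frac{64}{11} = - \frac{992}{11} \approx -90.182$)
$\frac{k + \left(2379 + 7046\right)}{48439 + 2921 \cdot 1} = \frac{- \frac{992}{11} + \left(2379 + 7046\right)}{48439 + 2921 \cdot 1} = \frac{- \frac{992}{11} + 9425}{48439 + 2921} = \frac{102683}{11 \cdot 51360} = \frac{102683}{11} \cdot \frac{1}{51360} = \frac{102683}{564960}$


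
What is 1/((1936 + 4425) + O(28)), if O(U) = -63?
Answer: 1/6298 ≈ 0.00015878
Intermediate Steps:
1/((1936 + 4425) + O(28)) = 1/((1936 + 4425) - 63) = 1/(6361 - 63) = 1/6298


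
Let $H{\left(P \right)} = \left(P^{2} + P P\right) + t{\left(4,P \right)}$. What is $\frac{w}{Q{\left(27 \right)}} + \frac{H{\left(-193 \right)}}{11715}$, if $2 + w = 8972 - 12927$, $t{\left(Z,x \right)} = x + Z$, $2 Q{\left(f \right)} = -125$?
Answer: $\frac{20400227}{292875} \approx 69.655$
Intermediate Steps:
$Q{\left(f \right)} = - \frac{125}{2}$ ($Q{\left(f \right)} = \frac{1}{2} \left(-125\right) = - \frac{125}{2}$)
$t{\left(Z,x \right)} = Z + x$
$H{\left(P \right)} = 4 + P + 2 P^{2}$ ($H{\left(P \right)} = \left(P^{2} + P P\right) + \left(4 + P\right) = \left(P^{2} + P^{2}\right) + \left(4 + P\right) = 2 P^{2} + \left(4 + P\right) = 4 + P + 2 P^{2}$)
$w = -3957$ ($w = -2 + \left(8972 - 12927\right) = -2 - 3955 = -3957$)
$\frac{w}{Q{\left(27 \right)}} + \frac{H{\left(-193 \right)}}{11715} = - \frac{3957}{- \frac{125}{2}} + \frac{4 - 193 + 2 \left(-193\right)^{2}}{11715} = \left(-3957\right) \left(- \frac{2}{125}\right) + \left(4 - 193 + 2 \cdot 37249\right) \frac{1}{11715} = \frac{7914}{125} + \left(4 - 193 + 74498\right) \frac{1}{11715} = \frac{7914}{125} + 74309 \cdot \frac{1}{11715} = \frac{7914}{125} + \frac{74309}{11715} = \frac{20400227}{292875}$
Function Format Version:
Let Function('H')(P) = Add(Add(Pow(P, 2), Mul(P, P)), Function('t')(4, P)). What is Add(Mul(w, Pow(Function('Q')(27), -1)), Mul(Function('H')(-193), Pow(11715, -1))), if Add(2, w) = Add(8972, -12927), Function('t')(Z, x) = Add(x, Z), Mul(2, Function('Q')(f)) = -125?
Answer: Rational(20400227, 292875) ≈ 69.655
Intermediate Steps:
Function('Q')(f) = Rational(-125, 2) (Function('Q')(f) = Mul(Rational(1, 2), -125) = Rational(-125, 2))
Function('t')(Z, x) = Add(Z, x)
Function('H')(P) = Add(4, P, Mul(2, Pow(P, 2))) (Function('H')(P) = Add(Add(Pow(P, 2), Mul(P, P)), Add(4, P)) = Add(Add(Pow(P, 2), Pow(P, 2)), Add(4, P)) = Add(Mul(2, Pow(P, 2)), Add(4, P)) = Add(4, P, Mul(2, Pow(P, 2))))
w = -3957 (w = Add(-2, Add(8972, -12927)) = Add(-2, -3955) = -3957)
Add(Mul(w, Pow(Function('Q')(27), -1)), Mul(Function('H')(-193), Pow(11715, -1))) = Add(Mul(-3957, Pow(Rational(-125, 2), -1)), Mul(Add(4, -193, Mul(2, Pow(-193, 2))), Pow(11715, -1))) = Add(Mul(-3957, Rational(-2, 125)), Mul(Add(4, -193, Mul(2, 37249)), Rational(1, 11715))) = Add(Rational(7914, 125), Mul(Add(4, -193, 74498), Rational(1, 11715))) = Add(Rational(7914, 125), Mul(74309, Rational(1, 11715))) = Add(Rational(7914, 125), Rational(74309, 11715)) = Rational(20400227, 292875)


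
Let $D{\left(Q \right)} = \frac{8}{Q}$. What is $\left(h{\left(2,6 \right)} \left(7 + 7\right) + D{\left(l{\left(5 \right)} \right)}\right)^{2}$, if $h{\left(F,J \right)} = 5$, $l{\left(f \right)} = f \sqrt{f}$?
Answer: $\frac{612564}{125} + \frac{224 \sqrt{5}}{5} \approx 5000.7$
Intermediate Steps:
$l{\left(f \right)} = f^{\frac{3}{2}}$
$\left(h{\left(2,6 \right)} \left(7 + 7\right) + D{\left(l{\left(5 \right)} \right)}\right)^{2} = \left(5 \left(7 + 7\right) + \frac{8}{5^{\frac{3}{2}}}\right)^{2} = \left(5 \cdot 14 + \frac{8}{5 \sqrt{5}}\right)^{2} = \left(70 + 8 \frac{\sqrt{5}}{25}\right)^{2} = \left(70 + \frac{8 \sqrt{5}}{25}\right)^{2}$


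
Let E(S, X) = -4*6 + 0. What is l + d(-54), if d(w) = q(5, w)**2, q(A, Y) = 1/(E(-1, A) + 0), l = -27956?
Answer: -16102655/576 ≈ -27956.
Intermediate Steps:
E(S, X) = -24 (E(S, X) = -24 + 0 = -24)
q(A, Y) = -1/24 (q(A, Y) = 1/(-24 + 0) = 1/(-24) = -1/24)
d(w) = 1/576 (d(w) = (-1/24)**2 = 1/576)
l + d(-54) = -27956 + 1/576 = -16102655/576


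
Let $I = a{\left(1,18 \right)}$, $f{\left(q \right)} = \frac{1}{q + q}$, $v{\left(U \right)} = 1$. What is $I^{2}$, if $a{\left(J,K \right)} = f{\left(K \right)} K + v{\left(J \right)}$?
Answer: $\frac{9}{4} \approx 2.25$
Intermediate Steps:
$f{\left(q \right)} = \frac{1}{2 q}$
$a{\left(J,K \right)} = \frac{3}{2}$ ($a{\left(J,K \right)} = \frac{1}{2 K} K + 1 = \frac{1}{2} + 1 = \frac{3}{2}$)
$I = \frac{3}{2} \approx 1.5$
$I^{2} = \left(\frac{3}{2}\right)^{2} = \frac{9}{4}$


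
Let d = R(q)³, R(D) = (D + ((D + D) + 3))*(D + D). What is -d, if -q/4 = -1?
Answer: -1728000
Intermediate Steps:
q = 4 (q = -4*(-1) = 4)
R(D) = 2*D*(3 + 3*D) (R(D) = (D + (2*D + 3))*(2*D) = (D + (3 + 2*D))*(2*D) = (3 + 3*D)*(2*D) = 2*D*(3 + 3*D))
d = 1728000 (d = (6*4*(1 + 4))³ = (6*4*5)³ = 120³ = 1728000)
-d = -1*1728000 = -1728000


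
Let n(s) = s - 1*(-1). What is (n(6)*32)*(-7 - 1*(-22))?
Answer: 3360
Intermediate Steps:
n(s) = 1 + s (n(s) = s + 1 = 1 + s)
(n(6)*32)*(-7 - 1*(-22)) = ((1 + 6)*32)*(-7 - 1*(-22)) = (7*32)*(-7 + 22) = 224*15 = 3360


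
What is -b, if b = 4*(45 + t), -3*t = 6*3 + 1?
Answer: -464/3 ≈ -154.67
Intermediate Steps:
t = -19/3 (t = -(6*3 + 1)/3 = -(18 + 1)/3 = -1/3*19 = -19/3 ≈ -6.3333)
b = 464/3 (b = 4*(45 - 19/3) = 4*(116/3) = 464/3 ≈ 154.67)
-b = -1*464/3 = -464/3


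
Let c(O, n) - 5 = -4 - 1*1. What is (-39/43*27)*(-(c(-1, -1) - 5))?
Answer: -5265/43 ≈ -122.44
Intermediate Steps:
c(O, n) = 0 (c(O, n) = 5 + (-4 - 1*1) = 5 + (-4 - 1) = 5 - 5 = 0)
(-39/43*27)*(-(c(-1, -1) - 5)) = (-39/43*27)*(-(0 - 5)) = (-39*1/43*27)*(-1*(-5)) = -39/43*27*5 = -1053/43*5 = -5265/43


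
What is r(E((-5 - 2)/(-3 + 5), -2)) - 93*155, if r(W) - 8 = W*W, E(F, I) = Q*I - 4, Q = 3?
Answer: -14307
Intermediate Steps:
E(F, I) = -4 + 3*I (E(F, I) = 3*I - 4 = -4 + 3*I)
r(W) = 8 + W**2 (r(W) = 8 + W*W = 8 + W**2)
r(E((-5 - 2)/(-3 + 5), -2)) - 93*155 = (8 + (-4 + 3*(-2))**2) - 93*155 = (8 + (-4 - 6)**2) - 14415 = (8 + (-10)**2) - 14415 = (8 + 100) - 14415 = 108 - 14415 = -14307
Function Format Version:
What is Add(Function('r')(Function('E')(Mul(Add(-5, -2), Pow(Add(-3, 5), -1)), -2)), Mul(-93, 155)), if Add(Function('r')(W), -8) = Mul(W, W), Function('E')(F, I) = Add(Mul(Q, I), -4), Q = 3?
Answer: -14307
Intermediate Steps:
Function('E')(F, I) = Add(-4, Mul(3, I)) (Function('E')(F, I) = Add(Mul(3, I), -4) = Add(-4, Mul(3, I)))
Function('r')(W) = Add(8, Pow(W, 2)) (Function('r')(W) = Add(8, Mul(W, W)) = Add(8, Pow(W, 2)))
Add(Function('r')(Function('E')(Mul(Add(-5, -2), Pow(Add(-3, 5), -1)), -2)), Mul(-93, 155)) = Add(Add(8, Pow(Add(-4, Mul(3, -2)), 2)), Mul(-93, 155)) = Add(Add(8, Pow(Add(-4, -6), 2)), -14415) = Add(Add(8, Pow(-10, 2)), -14415) = Add(Add(8, 100), -14415) = Add(108, -14415) = -14307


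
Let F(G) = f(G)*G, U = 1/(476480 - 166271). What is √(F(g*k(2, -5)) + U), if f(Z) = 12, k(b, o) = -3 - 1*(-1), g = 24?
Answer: I*√55428262930047/310209 ≈ 24.0*I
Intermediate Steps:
k(b, o) = -2 (k(b, o) = -3 + 1 = -2)
U = 1/310209 ≈ 3.2236e-6
F(G) = 12*G
√(F(g*k(2, -5)) + U) = √(12*(24*(-2)) + 1/310209) = √(12*(-48) + 1/310209) = √(-576 + 1/310209) = √(-178680383/310209) = I*√55428262930047/310209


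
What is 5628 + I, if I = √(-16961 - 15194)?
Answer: 5628 + I*√32155 ≈ 5628.0 + 179.32*I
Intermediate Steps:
I = I*√32155 (I = √(-32155) = I*√32155 ≈ 179.32*I)
5628 + I = 5628 + I*√32155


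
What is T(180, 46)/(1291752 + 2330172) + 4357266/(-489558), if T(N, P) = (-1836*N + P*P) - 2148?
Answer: -664312128895/73880911233 ≈ -8.9917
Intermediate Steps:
T(N, P) = -2148 + P² - 1836*N (T(N, P) = (-1836*N + P²) - 2148 = (P² - 1836*N) - 2148 = -2148 + P² - 1836*N)
T(180, 46)/(1291752 + 2330172) + 4357266/(-489558) = (-2148 + 46² - 1836*180)/(1291752 + 2330172) + 4357266/(-489558) = (-2148 + 2116 - 330480)/3621924 + 4357266*(-1/489558) = -330512*1/3621924 - 726211/81593 = -82628/905481 - 726211/81593 = -664312128895/73880911233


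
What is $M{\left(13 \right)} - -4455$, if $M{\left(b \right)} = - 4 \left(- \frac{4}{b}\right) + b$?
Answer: $\frac{58100}{13} \approx 4469.2$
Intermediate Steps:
$M{\left(b \right)} = b + \frac{16}{b}$ ($M{\left(b \right)} = \frac{16}{b} + b = b + \frac{16}{b}$)
$M{\left(13 \right)} - -4455 = \left(13 + \frac{16}{13}\right) - -4455 = \left(13 + 16 \cdot \frac{1}{13}\right) + 4455 = \left(13 + \frac{16}{13}\right) + 4455 = \frac{185}{13} + 4455 = \frac{58100}{13}$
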